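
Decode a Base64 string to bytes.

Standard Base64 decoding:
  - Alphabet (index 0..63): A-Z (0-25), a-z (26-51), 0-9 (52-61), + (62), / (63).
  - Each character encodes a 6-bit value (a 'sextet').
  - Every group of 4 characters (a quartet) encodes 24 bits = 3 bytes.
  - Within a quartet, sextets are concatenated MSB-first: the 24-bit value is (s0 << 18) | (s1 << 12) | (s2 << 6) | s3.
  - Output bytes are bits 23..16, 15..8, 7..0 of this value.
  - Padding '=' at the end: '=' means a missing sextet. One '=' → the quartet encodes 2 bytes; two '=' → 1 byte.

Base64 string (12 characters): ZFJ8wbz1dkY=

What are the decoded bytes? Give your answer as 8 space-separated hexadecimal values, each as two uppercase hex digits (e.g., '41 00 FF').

After char 0 ('Z'=25): chars_in_quartet=1 acc=0x19 bytes_emitted=0
After char 1 ('F'=5): chars_in_quartet=2 acc=0x645 bytes_emitted=0
After char 2 ('J'=9): chars_in_quartet=3 acc=0x19149 bytes_emitted=0
After char 3 ('8'=60): chars_in_quartet=4 acc=0x64527C -> emit 64 52 7C, reset; bytes_emitted=3
After char 4 ('w'=48): chars_in_quartet=1 acc=0x30 bytes_emitted=3
After char 5 ('b'=27): chars_in_quartet=2 acc=0xC1B bytes_emitted=3
After char 6 ('z'=51): chars_in_quartet=3 acc=0x306F3 bytes_emitted=3
After char 7 ('1'=53): chars_in_quartet=4 acc=0xC1BCF5 -> emit C1 BC F5, reset; bytes_emitted=6
After char 8 ('d'=29): chars_in_quartet=1 acc=0x1D bytes_emitted=6
After char 9 ('k'=36): chars_in_quartet=2 acc=0x764 bytes_emitted=6
After char 10 ('Y'=24): chars_in_quartet=3 acc=0x1D918 bytes_emitted=6
Padding '=': partial quartet acc=0x1D918 -> emit 76 46; bytes_emitted=8

Answer: 64 52 7C C1 BC F5 76 46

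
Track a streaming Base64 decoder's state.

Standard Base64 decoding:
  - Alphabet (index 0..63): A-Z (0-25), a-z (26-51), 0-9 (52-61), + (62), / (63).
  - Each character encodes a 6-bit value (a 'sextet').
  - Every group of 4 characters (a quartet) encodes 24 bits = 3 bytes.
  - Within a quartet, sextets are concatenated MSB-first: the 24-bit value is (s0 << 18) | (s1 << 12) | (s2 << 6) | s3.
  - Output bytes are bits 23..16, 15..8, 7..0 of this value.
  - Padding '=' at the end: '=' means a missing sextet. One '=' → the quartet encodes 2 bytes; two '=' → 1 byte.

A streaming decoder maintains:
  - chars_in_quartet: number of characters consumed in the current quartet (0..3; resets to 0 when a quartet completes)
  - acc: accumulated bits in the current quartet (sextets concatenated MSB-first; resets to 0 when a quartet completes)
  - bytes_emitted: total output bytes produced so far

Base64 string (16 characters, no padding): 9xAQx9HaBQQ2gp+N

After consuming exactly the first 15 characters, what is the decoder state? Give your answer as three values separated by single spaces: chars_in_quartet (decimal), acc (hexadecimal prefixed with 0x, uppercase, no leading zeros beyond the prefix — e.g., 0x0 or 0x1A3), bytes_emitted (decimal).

After char 0 ('9'=61): chars_in_quartet=1 acc=0x3D bytes_emitted=0
After char 1 ('x'=49): chars_in_quartet=2 acc=0xF71 bytes_emitted=0
After char 2 ('A'=0): chars_in_quartet=3 acc=0x3DC40 bytes_emitted=0
After char 3 ('Q'=16): chars_in_quartet=4 acc=0xF71010 -> emit F7 10 10, reset; bytes_emitted=3
After char 4 ('x'=49): chars_in_quartet=1 acc=0x31 bytes_emitted=3
After char 5 ('9'=61): chars_in_quartet=2 acc=0xC7D bytes_emitted=3
After char 6 ('H'=7): chars_in_quartet=3 acc=0x31F47 bytes_emitted=3
After char 7 ('a'=26): chars_in_quartet=4 acc=0xC7D1DA -> emit C7 D1 DA, reset; bytes_emitted=6
After char 8 ('B'=1): chars_in_quartet=1 acc=0x1 bytes_emitted=6
After char 9 ('Q'=16): chars_in_quartet=2 acc=0x50 bytes_emitted=6
After char 10 ('Q'=16): chars_in_quartet=3 acc=0x1410 bytes_emitted=6
After char 11 ('2'=54): chars_in_quartet=4 acc=0x50436 -> emit 05 04 36, reset; bytes_emitted=9
After char 12 ('g'=32): chars_in_quartet=1 acc=0x20 bytes_emitted=9
After char 13 ('p'=41): chars_in_quartet=2 acc=0x829 bytes_emitted=9
After char 14 ('+'=62): chars_in_quartet=3 acc=0x20A7E bytes_emitted=9

Answer: 3 0x20A7E 9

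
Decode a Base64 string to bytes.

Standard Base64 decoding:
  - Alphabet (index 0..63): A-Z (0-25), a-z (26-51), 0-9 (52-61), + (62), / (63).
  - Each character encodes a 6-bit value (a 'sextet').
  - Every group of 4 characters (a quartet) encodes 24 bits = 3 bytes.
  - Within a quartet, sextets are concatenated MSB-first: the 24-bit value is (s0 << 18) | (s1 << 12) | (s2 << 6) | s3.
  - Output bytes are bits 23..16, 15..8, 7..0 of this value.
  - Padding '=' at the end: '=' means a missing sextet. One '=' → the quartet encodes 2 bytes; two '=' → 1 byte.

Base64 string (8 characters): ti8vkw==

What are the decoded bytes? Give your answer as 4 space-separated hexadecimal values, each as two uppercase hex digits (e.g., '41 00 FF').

After char 0 ('t'=45): chars_in_quartet=1 acc=0x2D bytes_emitted=0
After char 1 ('i'=34): chars_in_quartet=2 acc=0xB62 bytes_emitted=0
After char 2 ('8'=60): chars_in_quartet=3 acc=0x2D8BC bytes_emitted=0
After char 3 ('v'=47): chars_in_quartet=4 acc=0xB62F2F -> emit B6 2F 2F, reset; bytes_emitted=3
After char 4 ('k'=36): chars_in_quartet=1 acc=0x24 bytes_emitted=3
After char 5 ('w'=48): chars_in_quartet=2 acc=0x930 bytes_emitted=3
Padding '==': partial quartet acc=0x930 -> emit 93; bytes_emitted=4

Answer: B6 2F 2F 93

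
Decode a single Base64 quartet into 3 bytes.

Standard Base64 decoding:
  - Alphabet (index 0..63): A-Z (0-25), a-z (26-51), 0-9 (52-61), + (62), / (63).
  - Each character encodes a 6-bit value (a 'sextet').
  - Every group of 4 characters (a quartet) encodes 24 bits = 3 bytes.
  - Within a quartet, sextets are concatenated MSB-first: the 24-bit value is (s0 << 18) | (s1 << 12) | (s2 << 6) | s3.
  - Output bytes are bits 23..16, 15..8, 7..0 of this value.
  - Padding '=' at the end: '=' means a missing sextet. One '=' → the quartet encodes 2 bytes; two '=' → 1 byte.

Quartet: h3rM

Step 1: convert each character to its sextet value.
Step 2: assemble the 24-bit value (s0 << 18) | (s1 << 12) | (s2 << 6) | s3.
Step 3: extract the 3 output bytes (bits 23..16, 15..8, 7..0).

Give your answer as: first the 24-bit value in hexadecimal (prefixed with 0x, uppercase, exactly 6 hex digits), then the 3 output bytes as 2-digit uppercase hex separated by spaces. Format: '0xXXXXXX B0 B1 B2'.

Answer: 0x877ACC 87 7A CC

Derivation:
Sextets: h=33, 3=55, r=43, M=12
24-bit: (33<<18) | (55<<12) | (43<<6) | 12
      = 0x840000 | 0x037000 | 0x000AC0 | 0x00000C
      = 0x877ACC
Bytes: (v>>16)&0xFF=87, (v>>8)&0xFF=7A, v&0xFF=CC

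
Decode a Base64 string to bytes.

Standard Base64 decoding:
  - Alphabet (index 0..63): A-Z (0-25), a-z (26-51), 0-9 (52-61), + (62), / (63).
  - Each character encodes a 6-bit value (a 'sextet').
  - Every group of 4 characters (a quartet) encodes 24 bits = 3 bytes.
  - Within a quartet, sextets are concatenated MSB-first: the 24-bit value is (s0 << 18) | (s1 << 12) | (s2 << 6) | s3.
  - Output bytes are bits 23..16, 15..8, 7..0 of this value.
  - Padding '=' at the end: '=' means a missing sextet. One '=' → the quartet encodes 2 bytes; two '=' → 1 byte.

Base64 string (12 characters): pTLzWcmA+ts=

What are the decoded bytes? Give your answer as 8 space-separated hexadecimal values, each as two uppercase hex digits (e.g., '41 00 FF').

After char 0 ('p'=41): chars_in_quartet=1 acc=0x29 bytes_emitted=0
After char 1 ('T'=19): chars_in_quartet=2 acc=0xA53 bytes_emitted=0
After char 2 ('L'=11): chars_in_quartet=3 acc=0x294CB bytes_emitted=0
After char 3 ('z'=51): chars_in_quartet=4 acc=0xA532F3 -> emit A5 32 F3, reset; bytes_emitted=3
After char 4 ('W'=22): chars_in_quartet=1 acc=0x16 bytes_emitted=3
After char 5 ('c'=28): chars_in_quartet=2 acc=0x59C bytes_emitted=3
After char 6 ('m'=38): chars_in_quartet=3 acc=0x16726 bytes_emitted=3
After char 7 ('A'=0): chars_in_quartet=4 acc=0x59C980 -> emit 59 C9 80, reset; bytes_emitted=6
After char 8 ('+'=62): chars_in_quartet=1 acc=0x3E bytes_emitted=6
After char 9 ('t'=45): chars_in_quartet=2 acc=0xFAD bytes_emitted=6
After char 10 ('s'=44): chars_in_quartet=3 acc=0x3EB6C bytes_emitted=6
Padding '=': partial quartet acc=0x3EB6C -> emit FA DB; bytes_emitted=8

Answer: A5 32 F3 59 C9 80 FA DB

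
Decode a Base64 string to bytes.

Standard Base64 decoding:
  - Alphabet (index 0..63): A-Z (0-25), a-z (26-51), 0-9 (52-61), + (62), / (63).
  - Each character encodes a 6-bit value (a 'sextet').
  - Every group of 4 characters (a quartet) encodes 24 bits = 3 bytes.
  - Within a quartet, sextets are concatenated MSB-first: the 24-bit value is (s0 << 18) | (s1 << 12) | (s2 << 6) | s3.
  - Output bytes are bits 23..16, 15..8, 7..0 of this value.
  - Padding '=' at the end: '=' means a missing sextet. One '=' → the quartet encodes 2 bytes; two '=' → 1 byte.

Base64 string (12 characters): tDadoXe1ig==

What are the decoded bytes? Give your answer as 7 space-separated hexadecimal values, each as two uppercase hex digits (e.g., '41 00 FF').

Answer: B4 36 9D A1 77 B5 8A

Derivation:
After char 0 ('t'=45): chars_in_quartet=1 acc=0x2D bytes_emitted=0
After char 1 ('D'=3): chars_in_quartet=2 acc=0xB43 bytes_emitted=0
After char 2 ('a'=26): chars_in_quartet=3 acc=0x2D0DA bytes_emitted=0
After char 3 ('d'=29): chars_in_quartet=4 acc=0xB4369D -> emit B4 36 9D, reset; bytes_emitted=3
After char 4 ('o'=40): chars_in_quartet=1 acc=0x28 bytes_emitted=3
After char 5 ('X'=23): chars_in_quartet=2 acc=0xA17 bytes_emitted=3
After char 6 ('e'=30): chars_in_quartet=3 acc=0x285DE bytes_emitted=3
After char 7 ('1'=53): chars_in_quartet=4 acc=0xA177B5 -> emit A1 77 B5, reset; bytes_emitted=6
After char 8 ('i'=34): chars_in_quartet=1 acc=0x22 bytes_emitted=6
After char 9 ('g'=32): chars_in_quartet=2 acc=0x8A0 bytes_emitted=6
Padding '==': partial quartet acc=0x8A0 -> emit 8A; bytes_emitted=7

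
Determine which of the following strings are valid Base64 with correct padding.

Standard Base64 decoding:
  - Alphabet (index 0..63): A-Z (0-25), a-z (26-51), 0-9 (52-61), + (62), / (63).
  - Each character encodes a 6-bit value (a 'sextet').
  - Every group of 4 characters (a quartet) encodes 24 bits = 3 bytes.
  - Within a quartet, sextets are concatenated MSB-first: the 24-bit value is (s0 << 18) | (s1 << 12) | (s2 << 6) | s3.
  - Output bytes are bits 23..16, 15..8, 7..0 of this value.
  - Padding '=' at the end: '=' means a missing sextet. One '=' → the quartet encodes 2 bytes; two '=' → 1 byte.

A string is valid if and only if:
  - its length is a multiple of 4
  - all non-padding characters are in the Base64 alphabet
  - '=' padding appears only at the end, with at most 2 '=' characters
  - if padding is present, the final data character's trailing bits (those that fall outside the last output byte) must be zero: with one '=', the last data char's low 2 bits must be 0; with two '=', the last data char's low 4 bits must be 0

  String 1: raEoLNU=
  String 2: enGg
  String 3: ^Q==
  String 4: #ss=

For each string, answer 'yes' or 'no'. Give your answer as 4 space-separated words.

String 1: 'raEoLNU=' → valid
String 2: 'enGg' → valid
String 3: '^Q==' → invalid (bad char(s): ['^'])
String 4: '#ss=' → invalid (bad char(s): ['#'])

Answer: yes yes no no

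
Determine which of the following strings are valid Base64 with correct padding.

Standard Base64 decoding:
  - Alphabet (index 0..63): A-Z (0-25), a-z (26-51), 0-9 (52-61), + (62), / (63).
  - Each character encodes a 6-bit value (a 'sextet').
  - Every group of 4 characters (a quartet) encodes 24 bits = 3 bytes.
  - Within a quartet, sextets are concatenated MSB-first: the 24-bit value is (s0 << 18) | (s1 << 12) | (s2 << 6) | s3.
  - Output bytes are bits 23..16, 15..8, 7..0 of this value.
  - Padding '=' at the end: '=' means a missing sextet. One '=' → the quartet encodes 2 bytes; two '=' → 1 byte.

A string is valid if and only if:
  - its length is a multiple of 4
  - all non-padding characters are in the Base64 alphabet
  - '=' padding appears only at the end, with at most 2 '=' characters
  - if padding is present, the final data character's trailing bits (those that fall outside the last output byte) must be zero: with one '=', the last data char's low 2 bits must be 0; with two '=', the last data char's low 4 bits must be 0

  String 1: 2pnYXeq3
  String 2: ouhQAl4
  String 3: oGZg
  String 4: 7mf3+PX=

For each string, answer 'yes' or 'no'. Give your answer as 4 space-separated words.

Answer: yes no yes no

Derivation:
String 1: '2pnYXeq3' → valid
String 2: 'ouhQAl4' → invalid (len=7 not mult of 4)
String 3: 'oGZg' → valid
String 4: '7mf3+PX=' → invalid (bad trailing bits)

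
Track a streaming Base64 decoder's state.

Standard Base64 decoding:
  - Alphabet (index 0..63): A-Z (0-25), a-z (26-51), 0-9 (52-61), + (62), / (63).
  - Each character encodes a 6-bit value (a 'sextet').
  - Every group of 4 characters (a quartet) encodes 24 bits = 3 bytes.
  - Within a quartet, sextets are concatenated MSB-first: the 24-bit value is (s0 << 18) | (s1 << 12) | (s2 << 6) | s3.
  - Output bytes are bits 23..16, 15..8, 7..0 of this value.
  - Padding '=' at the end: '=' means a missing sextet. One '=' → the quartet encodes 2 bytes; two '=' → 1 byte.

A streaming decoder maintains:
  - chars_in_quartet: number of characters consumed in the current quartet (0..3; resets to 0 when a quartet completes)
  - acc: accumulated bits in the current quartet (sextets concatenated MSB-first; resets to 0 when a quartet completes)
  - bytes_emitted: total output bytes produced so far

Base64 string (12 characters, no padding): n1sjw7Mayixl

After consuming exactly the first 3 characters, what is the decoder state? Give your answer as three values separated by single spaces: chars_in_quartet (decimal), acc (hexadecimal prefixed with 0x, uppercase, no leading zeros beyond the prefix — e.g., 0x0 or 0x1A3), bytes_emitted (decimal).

After char 0 ('n'=39): chars_in_quartet=1 acc=0x27 bytes_emitted=0
After char 1 ('1'=53): chars_in_quartet=2 acc=0x9F5 bytes_emitted=0
After char 2 ('s'=44): chars_in_quartet=3 acc=0x27D6C bytes_emitted=0

Answer: 3 0x27D6C 0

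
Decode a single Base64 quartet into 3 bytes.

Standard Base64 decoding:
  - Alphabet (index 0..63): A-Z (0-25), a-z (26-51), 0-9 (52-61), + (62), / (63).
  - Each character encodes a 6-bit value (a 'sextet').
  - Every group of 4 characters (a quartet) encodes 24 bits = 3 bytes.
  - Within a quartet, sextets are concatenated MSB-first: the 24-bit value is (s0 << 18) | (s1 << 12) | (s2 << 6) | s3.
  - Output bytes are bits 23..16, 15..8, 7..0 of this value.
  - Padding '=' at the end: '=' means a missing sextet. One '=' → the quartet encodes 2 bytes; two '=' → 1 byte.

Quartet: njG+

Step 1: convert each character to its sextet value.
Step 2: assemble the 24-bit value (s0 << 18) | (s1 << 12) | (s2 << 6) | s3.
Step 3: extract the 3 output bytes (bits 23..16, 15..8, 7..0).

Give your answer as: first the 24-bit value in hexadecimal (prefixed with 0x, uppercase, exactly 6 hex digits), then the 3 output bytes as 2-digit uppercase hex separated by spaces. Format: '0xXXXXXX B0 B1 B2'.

Answer: 0x9E31BE 9E 31 BE

Derivation:
Sextets: n=39, j=35, G=6, +=62
24-bit: (39<<18) | (35<<12) | (6<<6) | 62
      = 0x9C0000 | 0x023000 | 0x000180 | 0x00003E
      = 0x9E31BE
Bytes: (v>>16)&0xFF=9E, (v>>8)&0xFF=31, v&0xFF=BE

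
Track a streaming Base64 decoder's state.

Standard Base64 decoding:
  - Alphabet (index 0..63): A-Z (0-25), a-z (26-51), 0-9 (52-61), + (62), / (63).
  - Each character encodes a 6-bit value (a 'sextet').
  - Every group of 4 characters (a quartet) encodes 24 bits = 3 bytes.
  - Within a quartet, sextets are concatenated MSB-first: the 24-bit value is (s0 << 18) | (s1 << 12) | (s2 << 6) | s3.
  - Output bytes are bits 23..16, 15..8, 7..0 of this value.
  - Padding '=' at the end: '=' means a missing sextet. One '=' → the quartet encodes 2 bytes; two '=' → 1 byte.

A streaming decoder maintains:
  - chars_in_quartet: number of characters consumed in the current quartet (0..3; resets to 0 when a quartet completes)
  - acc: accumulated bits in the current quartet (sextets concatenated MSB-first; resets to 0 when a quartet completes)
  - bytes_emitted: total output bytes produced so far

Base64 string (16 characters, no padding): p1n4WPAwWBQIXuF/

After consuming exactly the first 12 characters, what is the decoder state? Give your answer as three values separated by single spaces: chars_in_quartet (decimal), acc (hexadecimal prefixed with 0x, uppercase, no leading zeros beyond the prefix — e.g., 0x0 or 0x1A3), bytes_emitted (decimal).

After char 0 ('p'=41): chars_in_quartet=1 acc=0x29 bytes_emitted=0
After char 1 ('1'=53): chars_in_quartet=2 acc=0xA75 bytes_emitted=0
After char 2 ('n'=39): chars_in_quartet=3 acc=0x29D67 bytes_emitted=0
After char 3 ('4'=56): chars_in_quartet=4 acc=0xA759F8 -> emit A7 59 F8, reset; bytes_emitted=3
After char 4 ('W'=22): chars_in_quartet=1 acc=0x16 bytes_emitted=3
After char 5 ('P'=15): chars_in_quartet=2 acc=0x58F bytes_emitted=3
After char 6 ('A'=0): chars_in_quartet=3 acc=0x163C0 bytes_emitted=3
After char 7 ('w'=48): chars_in_quartet=4 acc=0x58F030 -> emit 58 F0 30, reset; bytes_emitted=6
After char 8 ('W'=22): chars_in_quartet=1 acc=0x16 bytes_emitted=6
After char 9 ('B'=1): chars_in_quartet=2 acc=0x581 bytes_emitted=6
After char 10 ('Q'=16): chars_in_quartet=3 acc=0x16050 bytes_emitted=6
After char 11 ('I'=8): chars_in_quartet=4 acc=0x581408 -> emit 58 14 08, reset; bytes_emitted=9

Answer: 0 0x0 9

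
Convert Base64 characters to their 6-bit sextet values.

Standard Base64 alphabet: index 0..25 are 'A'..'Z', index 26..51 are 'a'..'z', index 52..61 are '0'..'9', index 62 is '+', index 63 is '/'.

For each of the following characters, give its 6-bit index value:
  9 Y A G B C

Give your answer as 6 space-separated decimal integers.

Answer: 61 24 0 6 1 2

Derivation:
'9': 0..9 range, 52 + ord('9') − ord('0') = 61
'Y': A..Z range, ord('Y') − ord('A') = 24
'A': A..Z range, ord('A') − ord('A') = 0
'G': A..Z range, ord('G') − ord('A') = 6
'B': A..Z range, ord('B') − ord('A') = 1
'C': A..Z range, ord('C') − ord('A') = 2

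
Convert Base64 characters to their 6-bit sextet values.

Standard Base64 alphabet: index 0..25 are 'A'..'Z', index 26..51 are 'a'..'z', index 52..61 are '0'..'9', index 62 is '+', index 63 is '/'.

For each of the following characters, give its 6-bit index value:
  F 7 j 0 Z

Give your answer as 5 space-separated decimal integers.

'F': A..Z range, ord('F') − ord('A') = 5
'7': 0..9 range, 52 + ord('7') − ord('0') = 59
'j': a..z range, 26 + ord('j') − ord('a') = 35
'0': 0..9 range, 52 + ord('0') − ord('0') = 52
'Z': A..Z range, ord('Z') − ord('A') = 25

Answer: 5 59 35 52 25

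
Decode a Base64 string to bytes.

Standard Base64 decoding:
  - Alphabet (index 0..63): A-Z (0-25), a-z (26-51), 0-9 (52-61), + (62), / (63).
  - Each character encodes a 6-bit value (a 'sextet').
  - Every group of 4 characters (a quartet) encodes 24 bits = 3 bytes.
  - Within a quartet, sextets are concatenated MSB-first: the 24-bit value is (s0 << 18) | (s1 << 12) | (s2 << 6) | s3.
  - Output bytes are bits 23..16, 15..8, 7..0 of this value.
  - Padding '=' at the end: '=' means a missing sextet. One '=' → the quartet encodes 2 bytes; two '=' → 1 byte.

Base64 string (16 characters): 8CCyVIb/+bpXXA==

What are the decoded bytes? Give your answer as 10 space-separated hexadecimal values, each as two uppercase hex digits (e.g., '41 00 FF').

After char 0 ('8'=60): chars_in_quartet=1 acc=0x3C bytes_emitted=0
After char 1 ('C'=2): chars_in_quartet=2 acc=0xF02 bytes_emitted=0
After char 2 ('C'=2): chars_in_quartet=3 acc=0x3C082 bytes_emitted=0
After char 3 ('y'=50): chars_in_quartet=4 acc=0xF020B2 -> emit F0 20 B2, reset; bytes_emitted=3
After char 4 ('V'=21): chars_in_quartet=1 acc=0x15 bytes_emitted=3
After char 5 ('I'=8): chars_in_quartet=2 acc=0x548 bytes_emitted=3
After char 6 ('b'=27): chars_in_quartet=3 acc=0x1521B bytes_emitted=3
After char 7 ('/'=63): chars_in_quartet=4 acc=0x5486FF -> emit 54 86 FF, reset; bytes_emitted=6
After char 8 ('+'=62): chars_in_quartet=1 acc=0x3E bytes_emitted=6
After char 9 ('b'=27): chars_in_quartet=2 acc=0xF9B bytes_emitted=6
After char 10 ('p'=41): chars_in_quartet=3 acc=0x3E6E9 bytes_emitted=6
After char 11 ('X'=23): chars_in_quartet=4 acc=0xF9BA57 -> emit F9 BA 57, reset; bytes_emitted=9
After char 12 ('X'=23): chars_in_quartet=1 acc=0x17 bytes_emitted=9
After char 13 ('A'=0): chars_in_quartet=2 acc=0x5C0 bytes_emitted=9
Padding '==': partial quartet acc=0x5C0 -> emit 5C; bytes_emitted=10

Answer: F0 20 B2 54 86 FF F9 BA 57 5C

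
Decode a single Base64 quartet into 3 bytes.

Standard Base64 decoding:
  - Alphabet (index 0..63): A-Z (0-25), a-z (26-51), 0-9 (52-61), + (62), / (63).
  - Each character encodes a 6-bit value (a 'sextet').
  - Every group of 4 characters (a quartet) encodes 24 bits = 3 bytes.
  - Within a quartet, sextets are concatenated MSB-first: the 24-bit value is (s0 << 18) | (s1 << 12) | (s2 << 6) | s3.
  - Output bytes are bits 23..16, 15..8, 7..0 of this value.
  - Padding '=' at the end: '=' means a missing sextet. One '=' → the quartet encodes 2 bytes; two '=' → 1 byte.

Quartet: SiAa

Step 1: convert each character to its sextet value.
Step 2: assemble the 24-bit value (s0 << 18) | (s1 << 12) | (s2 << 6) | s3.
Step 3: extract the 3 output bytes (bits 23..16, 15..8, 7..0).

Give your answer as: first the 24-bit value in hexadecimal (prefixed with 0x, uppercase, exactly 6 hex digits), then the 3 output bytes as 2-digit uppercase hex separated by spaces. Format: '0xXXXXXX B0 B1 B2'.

Answer: 0x4A201A 4A 20 1A

Derivation:
Sextets: S=18, i=34, A=0, a=26
24-bit: (18<<18) | (34<<12) | (0<<6) | 26
      = 0x480000 | 0x022000 | 0x000000 | 0x00001A
      = 0x4A201A
Bytes: (v>>16)&0xFF=4A, (v>>8)&0xFF=20, v&0xFF=1A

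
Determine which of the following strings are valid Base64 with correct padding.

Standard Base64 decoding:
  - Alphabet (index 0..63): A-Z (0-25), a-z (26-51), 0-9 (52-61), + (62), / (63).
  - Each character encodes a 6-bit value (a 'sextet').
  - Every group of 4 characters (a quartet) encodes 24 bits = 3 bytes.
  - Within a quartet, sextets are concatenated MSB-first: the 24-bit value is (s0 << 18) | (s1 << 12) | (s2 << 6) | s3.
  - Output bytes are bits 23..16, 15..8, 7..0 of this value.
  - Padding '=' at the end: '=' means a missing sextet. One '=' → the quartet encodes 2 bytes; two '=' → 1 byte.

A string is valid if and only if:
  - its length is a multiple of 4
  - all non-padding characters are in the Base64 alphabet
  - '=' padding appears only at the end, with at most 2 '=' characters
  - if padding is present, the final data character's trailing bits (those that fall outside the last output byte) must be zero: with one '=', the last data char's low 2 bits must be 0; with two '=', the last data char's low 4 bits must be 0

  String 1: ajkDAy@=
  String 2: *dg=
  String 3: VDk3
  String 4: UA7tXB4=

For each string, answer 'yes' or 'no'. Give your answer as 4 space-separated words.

String 1: 'ajkDAy@=' → invalid (bad char(s): ['@'])
String 2: '*dg=' → invalid (bad char(s): ['*'])
String 3: 'VDk3' → valid
String 4: 'UA7tXB4=' → valid

Answer: no no yes yes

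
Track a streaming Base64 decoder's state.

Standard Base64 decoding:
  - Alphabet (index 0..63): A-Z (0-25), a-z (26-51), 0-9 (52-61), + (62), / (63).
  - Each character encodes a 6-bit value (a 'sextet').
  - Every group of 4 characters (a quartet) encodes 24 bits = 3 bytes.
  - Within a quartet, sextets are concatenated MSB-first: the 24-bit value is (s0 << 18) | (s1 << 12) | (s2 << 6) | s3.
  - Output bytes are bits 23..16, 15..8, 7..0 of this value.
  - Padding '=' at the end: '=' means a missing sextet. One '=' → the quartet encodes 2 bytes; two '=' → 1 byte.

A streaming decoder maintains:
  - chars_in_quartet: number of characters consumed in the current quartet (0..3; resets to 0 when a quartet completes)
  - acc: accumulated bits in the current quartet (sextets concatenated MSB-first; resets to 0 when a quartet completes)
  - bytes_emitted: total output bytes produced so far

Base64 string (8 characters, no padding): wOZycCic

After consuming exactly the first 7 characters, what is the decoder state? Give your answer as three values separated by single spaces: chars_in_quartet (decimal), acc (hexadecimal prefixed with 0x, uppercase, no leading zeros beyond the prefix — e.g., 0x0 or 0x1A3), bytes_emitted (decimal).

After char 0 ('w'=48): chars_in_quartet=1 acc=0x30 bytes_emitted=0
After char 1 ('O'=14): chars_in_quartet=2 acc=0xC0E bytes_emitted=0
After char 2 ('Z'=25): chars_in_quartet=3 acc=0x30399 bytes_emitted=0
After char 3 ('y'=50): chars_in_quartet=4 acc=0xC0E672 -> emit C0 E6 72, reset; bytes_emitted=3
After char 4 ('c'=28): chars_in_quartet=1 acc=0x1C bytes_emitted=3
After char 5 ('C'=2): chars_in_quartet=2 acc=0x702 bytes_emitted=3
After char 6 ('i'=34): chars_in_quartet=3 acc=0x1C0A2 bytes_emitted=3

Answer: 3 0x1C0A2 3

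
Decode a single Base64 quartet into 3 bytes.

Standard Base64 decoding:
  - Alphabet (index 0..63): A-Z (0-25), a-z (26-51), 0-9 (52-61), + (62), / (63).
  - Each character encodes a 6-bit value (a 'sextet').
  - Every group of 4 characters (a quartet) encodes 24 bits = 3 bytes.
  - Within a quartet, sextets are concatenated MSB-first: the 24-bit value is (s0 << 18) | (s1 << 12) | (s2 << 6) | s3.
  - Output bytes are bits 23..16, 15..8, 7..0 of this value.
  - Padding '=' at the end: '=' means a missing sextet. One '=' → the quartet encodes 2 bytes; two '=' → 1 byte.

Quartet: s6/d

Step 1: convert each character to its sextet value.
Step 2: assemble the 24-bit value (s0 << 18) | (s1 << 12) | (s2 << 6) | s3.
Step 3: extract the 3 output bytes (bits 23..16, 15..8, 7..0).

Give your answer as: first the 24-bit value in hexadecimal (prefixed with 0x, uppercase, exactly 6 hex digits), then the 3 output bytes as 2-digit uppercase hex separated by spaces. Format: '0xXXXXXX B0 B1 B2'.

Answer: 0xB3AFDD B3 AF DD

Derivation:
Sextets: s=44, 6=58, /=63, d=29
24-bit: (44<<18) | (58<<12) | (63<<6) | 29
      = 0xB00000 | 0x03A000 | 0x000FC0 | 0x00001D
      = 0xB3AFDD
Bytes: (v>>16)&0xFF=B3, (v>>8)&0xFF=AF, v&0xFF=DD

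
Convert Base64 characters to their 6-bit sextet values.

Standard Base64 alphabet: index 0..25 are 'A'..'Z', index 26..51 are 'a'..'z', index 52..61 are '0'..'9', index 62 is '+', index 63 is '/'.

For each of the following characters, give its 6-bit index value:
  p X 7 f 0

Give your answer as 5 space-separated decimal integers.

Answer: 41 23 59 31 52

Derivation:
'p': a..z range, 26 + ord('p') − ord('a') = 41
'X': A..Z range, ord('X') − ord('A') = 23
'7': 0..9 range, 52 + ord('7') − ord('0') = 59
'f': a..z range, 26 + ord('f') − ord('a') = 31
'0': 0..9 range, 52 + ord('0') − ord('0') = 52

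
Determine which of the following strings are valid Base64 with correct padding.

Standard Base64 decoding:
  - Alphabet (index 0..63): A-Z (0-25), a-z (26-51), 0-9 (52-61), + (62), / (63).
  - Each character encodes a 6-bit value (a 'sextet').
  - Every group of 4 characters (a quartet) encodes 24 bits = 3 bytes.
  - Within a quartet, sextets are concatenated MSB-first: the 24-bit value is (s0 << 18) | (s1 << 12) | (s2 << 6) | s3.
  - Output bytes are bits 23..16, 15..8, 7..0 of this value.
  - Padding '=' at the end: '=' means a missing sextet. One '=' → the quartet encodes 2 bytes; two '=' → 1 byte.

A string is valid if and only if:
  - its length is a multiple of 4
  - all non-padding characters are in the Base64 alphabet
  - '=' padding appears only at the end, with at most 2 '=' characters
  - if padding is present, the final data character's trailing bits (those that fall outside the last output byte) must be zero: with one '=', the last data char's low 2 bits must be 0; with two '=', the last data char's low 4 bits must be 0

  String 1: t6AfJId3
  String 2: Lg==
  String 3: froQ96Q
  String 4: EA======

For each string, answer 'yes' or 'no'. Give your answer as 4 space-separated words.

String 1: 't6AfJId3' → valid
String 2: 'Lg==' → valid
String 3: 'froQ96Q' → invalid (len=7 not mult of 4)
String 4: 'EA======' → invalid (6 pad chars (max 2))

Answer: yes yes no no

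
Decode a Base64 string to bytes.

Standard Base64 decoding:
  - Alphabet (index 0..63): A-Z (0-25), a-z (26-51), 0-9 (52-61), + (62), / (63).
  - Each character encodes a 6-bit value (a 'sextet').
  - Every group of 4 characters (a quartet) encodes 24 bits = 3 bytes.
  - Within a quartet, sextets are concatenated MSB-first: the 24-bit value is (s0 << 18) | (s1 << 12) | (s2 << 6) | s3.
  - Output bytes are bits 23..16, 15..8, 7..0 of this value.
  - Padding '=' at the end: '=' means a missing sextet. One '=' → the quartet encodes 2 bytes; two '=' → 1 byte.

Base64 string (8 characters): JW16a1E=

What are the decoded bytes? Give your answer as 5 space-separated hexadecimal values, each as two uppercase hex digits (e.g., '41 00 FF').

After char 0 ('J'=9): chars_in_quartet=1 acc=0x9 bytes_emitted=0
After char 1 ('W'=22): chars_in_quartet=2 acc=0x256 bytes_emitted=0
After char 2 ('1'=53): chars_in_quartet=3 acc=0x95B5 bytes_emitted=0
After char 3 ('6'=58): chars_in_quartet=4 acc=0x256D7A -> emit 25 6D 7A, reset; bytes_emitted=3
After char 4 ('a'=26): chars_in_quartet=1 acc=0x1A bytes_emitted=3
After char 5 ('1'=53): chars_in_quartet=2 acc=0x6B5 bytes_emitted=3
After char 6 ('E'=4): chars_in_quartet=3 acc=0x1AD44 bytes_emitted=3
Padding '=': partial quartet acc=0x1AD44 -> emit 6B 51; bytes_emitted=5

Answer: 25 6D 7A 6B 51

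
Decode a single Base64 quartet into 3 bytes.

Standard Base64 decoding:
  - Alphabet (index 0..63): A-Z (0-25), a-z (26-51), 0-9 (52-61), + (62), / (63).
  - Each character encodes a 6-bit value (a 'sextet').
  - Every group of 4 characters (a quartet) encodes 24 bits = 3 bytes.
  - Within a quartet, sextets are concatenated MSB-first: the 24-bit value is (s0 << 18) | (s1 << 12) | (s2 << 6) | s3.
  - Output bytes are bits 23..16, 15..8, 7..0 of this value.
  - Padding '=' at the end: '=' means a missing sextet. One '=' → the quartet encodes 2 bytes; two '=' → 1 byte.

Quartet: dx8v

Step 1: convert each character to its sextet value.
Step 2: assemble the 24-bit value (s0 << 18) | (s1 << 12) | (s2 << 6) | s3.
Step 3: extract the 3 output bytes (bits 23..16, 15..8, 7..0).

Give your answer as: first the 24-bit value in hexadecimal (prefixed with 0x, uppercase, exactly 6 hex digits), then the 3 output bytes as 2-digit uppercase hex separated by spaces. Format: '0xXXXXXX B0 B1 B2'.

Sextets: d=29, x=49, 8=60, v=47
24-bit: (29<<18) | (49<<12) | (60<<6) | 47
      = 0x740000 | 0x031000 | 0x000F00 | 0x00002F
      = 0x771F2F
Bytes: (v>>16)&0xFF=77, (v>>8)&0xFF=1F, v&0xFF=2F

Answer: 0x771F2F 77 1F 2F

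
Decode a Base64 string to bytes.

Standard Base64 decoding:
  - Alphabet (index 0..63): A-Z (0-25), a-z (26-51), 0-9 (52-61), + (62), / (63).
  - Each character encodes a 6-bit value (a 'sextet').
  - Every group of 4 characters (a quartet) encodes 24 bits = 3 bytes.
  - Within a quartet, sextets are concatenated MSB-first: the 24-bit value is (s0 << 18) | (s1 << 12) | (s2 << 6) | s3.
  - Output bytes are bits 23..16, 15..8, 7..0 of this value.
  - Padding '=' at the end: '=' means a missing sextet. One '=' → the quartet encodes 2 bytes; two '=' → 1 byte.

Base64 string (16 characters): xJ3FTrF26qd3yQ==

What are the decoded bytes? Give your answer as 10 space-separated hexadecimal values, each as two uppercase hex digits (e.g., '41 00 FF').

After char 0 ('x'=49): chars_in_quartet=1 acc=0x31 bytes_emitted=0
After char 1 ('J'=9): chars_in_quartet=2 acc=0xC49 bytes_emitted=0
After char 2 ('3'=55): chars_in_quartet=3 acc=0x31277 bytes_emitted=0
After char 3 ('F'=5): chars_in_quartet=4 acc=0xC49DC5 -> emit C4 9D C5, reset; bytes_emitted=3
After char 4 ('T'=19): chars_in_quartet=1 acc=0x13 bytes_emitted=3
After char 5 ('r'=43): chars_in_quartet=2 acc=0x4EB bytes_emitted=3
After char 6 ('F'=5): chars_in_quartet=3 acc=0x13AC5 bytes_emitted=3
After char 7 ('2'=54): chars_in_quartet=4 acc=0x4EB176 -> emit 4E B1 76, reset; bytes_emitted=6
After char 8 ('6'=58): chars_in_quartet=1 acc=0x3A bytes_emitted=6
After char 9 ('q'=42): chars_in_quartet=2 acc=0xEAA bytes_emitted=6
After char 10 ('d'=29): chars_in_quartet=3 acc=0x3AA9D bytes_emitted=6
After char 11 ('3'=55): chars_in_quartet=4 acc=0xEAA777 -> emit EA A7 77, reset; bytes_emitted=9
After char 12 ('y'=50): chars_in_quartet=1 acc=0x32 bytes_emitted=9
After char 13 ('Q'=16): chars_in_quartet=2 acc=0xC90 bytes_emitted=9
Padding '==': partial quartet acc=0xC90 -> emit C9; bytes_emitted=10

Answer: C4 9D C5 4E B1 76 EA A7 77 C9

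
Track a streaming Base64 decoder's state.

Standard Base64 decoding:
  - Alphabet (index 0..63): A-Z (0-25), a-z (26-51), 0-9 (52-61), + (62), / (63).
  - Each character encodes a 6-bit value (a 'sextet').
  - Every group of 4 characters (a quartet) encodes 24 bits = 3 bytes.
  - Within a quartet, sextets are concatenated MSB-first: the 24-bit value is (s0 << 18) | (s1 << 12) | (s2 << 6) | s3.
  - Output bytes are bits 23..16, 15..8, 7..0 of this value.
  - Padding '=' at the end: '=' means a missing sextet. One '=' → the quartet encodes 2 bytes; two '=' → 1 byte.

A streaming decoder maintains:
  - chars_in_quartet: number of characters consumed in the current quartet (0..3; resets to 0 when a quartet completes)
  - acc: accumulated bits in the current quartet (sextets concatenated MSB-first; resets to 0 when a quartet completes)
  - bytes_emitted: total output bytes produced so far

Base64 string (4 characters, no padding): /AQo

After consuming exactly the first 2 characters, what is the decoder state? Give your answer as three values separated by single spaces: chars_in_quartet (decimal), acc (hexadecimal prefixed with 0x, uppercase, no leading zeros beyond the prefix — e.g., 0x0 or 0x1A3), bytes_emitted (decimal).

Answer: 2 0xFC0 0

Derivation:
After char 0 ('/'=63): chars_in_quartet=1 acc=0x3F bytes_emitted=0
After char 1 ('A'=0): chars_in_quartet=2 acc=0xFC0 bytes_emitted=0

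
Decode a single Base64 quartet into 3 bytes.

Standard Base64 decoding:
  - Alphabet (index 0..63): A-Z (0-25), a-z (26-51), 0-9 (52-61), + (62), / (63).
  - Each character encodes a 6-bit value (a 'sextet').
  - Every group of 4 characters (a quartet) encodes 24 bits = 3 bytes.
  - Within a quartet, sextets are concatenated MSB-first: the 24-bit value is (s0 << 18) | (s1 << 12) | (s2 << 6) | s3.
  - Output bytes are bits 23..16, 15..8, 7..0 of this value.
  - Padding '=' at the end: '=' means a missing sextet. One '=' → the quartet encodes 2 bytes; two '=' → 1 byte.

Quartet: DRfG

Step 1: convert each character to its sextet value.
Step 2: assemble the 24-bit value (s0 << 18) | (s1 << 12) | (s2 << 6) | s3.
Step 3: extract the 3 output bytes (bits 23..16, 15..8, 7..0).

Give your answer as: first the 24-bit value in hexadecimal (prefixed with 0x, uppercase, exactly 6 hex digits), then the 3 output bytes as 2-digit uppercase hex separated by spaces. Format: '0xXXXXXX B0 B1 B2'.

Sextets: D=3, R=17, f=31, G=6
24-bit: (3<<18) | (17<<12) | (31<<6) | 6
      = 0x0C0000 | 0x011000 | 0x0007C0 | 0x000006
      = 0x0D17C6
Bytes: (v>>16)&0xFF=0D, (v>>8)&0xFF=17, v&0xFF=C6

Answer: 0x0D17C6 0D 17 C6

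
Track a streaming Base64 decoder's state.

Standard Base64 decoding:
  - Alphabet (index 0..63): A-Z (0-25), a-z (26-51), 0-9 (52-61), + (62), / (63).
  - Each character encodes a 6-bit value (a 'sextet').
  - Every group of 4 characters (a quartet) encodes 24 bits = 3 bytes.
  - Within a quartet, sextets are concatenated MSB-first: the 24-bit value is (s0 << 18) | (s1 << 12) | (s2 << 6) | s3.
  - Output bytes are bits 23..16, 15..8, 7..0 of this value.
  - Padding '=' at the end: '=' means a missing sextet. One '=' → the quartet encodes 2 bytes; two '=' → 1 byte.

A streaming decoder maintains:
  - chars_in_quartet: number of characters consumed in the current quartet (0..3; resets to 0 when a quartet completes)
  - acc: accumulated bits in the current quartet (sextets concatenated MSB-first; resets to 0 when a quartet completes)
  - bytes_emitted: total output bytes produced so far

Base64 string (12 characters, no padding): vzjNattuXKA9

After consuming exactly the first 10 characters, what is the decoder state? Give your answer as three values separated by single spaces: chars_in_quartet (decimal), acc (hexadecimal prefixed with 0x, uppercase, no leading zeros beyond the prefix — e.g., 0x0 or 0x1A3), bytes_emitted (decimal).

After char 0 ('v'=47): chars_in_quartet=1 acc=0x2F bytes_emitted=0
After char 1 ('z'=51): chars_in_quartet=2 acc=0xBF3 bytes_emitted=0
After char 2 ('j'=35): chars_in_quartet=3 acc=0x2FCE3 bytes_emitted=0
After char 3 ('N'=13): chars_in_quartet=4 acc=0xBF38CD -> emit BF 38 CD, reset; bytes_emitted=3
After char 4 ('a'=26): chars_in_quartet=1 acc=0x1A bytes_emitted=3
After char 5 ('t'=45): chars_in_quartet=2 acc=0x6AD bytes_emitted=3
After char 6 ('t'=45): chars_in_quartet=3 acc=0x1AB6D bytes_emitted=3
After char 7 ('u'=46): chars_in_quartet=4 acc=0x6ADB6E -> emit 6A DB 6E, reset; bytes_emitted=6
After char 8 ('X'=23): chars_in_quartet=1 acc=0x17 bytes_emitted=6
After char 9 ('K'=10): chars_in_quartet=2 acc=0x5CA bytes_emitted=6

Answer: 2 0x5CA 6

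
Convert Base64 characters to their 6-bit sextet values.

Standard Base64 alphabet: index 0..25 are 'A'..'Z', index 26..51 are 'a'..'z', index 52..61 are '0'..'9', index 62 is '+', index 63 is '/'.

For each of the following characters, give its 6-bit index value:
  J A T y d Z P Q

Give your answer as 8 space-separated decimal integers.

Answer: 9 0 19 50 29 25 15 16

Derivation:
'J': A..Z range, ord('J') − ord('A') = 9
'A': A..Z range, ord('A') − ord('A') = 0
'T': A..Z range, ord('T') − ord('A') = 19
'y': a..z range, 26 + ord('y') − ord('a') = 50
'd': a..z range, 26 + ord('d') − ord('a') = 29
'Z': A..Z range, ord('Z') − ord('A') = 25
'P': A..Z range, ord('P') − ord('A') = 15
'Q': A..Z range, ord('Q') − ord('A') = 16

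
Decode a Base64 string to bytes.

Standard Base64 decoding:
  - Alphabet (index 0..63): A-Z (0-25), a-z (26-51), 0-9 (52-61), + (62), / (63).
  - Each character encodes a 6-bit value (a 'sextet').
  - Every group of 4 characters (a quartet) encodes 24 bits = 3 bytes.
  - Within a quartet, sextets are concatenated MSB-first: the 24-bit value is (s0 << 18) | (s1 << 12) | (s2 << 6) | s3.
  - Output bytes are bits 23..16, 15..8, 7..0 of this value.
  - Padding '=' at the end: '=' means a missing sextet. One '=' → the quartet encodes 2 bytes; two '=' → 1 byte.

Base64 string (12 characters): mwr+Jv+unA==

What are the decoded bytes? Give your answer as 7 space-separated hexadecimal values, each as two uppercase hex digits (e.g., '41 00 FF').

After char 0 ('m'=38): chars_in_quartet=1 acc=0x26 bytes_emitted=0
After char 1 ('w'=48): chars_in_quartet=2 acc=0x9B0 bytes_emitted=0
After char 2 ('r'=43): chars_in_quartet=3 acc=0x26C2B bytes_emitted=0
After char 3 ('+'=62): chars_in_quartet=4 acc=0x9B0AFE -> emit 9B 0A FE, reset; bytes_emitted=3
After char 4 ('J'=9): chars_in_quartet=1 acc=0x9 bytes_emitted=3
After char 5 ('v'=47): chars_in_quartet=2 acc=0x26F bytes_emitted=3
After char 6 ('+'=62): chars_in_quartet=3 acc=0x9BFE bytes_emitted=3
After char 7 ('u'=46): chars_in_quartet=4 acc=0x26FFAE -> emit 26 FF AE, reset; bytes_emitted=6
After char 8 ('n'=39): chars_in_quartet=1 acc=0x27 bytes_emitted=6
After char 9 ('A'=0): chars_in_quartet=2 acc=0x9C0 bytes_emitted=6
Padding '==': partial quartet acc=0x9C0 -> emit 9C; bytes_emitted=7

Answer: 9B 0A FE 26 FF AE 9C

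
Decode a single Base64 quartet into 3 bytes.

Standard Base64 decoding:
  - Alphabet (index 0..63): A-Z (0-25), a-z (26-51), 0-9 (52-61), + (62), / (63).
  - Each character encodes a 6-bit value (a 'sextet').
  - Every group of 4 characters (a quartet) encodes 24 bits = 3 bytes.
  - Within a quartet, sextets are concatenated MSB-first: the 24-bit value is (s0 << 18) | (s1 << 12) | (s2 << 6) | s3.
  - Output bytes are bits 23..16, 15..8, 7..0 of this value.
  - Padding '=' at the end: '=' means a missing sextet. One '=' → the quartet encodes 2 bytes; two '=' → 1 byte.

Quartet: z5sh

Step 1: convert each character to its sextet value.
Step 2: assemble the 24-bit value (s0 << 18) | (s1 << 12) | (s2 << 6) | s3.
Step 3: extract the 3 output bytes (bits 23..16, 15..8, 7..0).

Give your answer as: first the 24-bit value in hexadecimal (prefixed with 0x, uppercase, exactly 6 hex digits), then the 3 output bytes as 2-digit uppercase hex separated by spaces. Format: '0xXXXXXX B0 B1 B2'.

Sextets: z=51, 5=57, s=44, h=33
24-bit: (51<<18) | (57<<12) | (44<<6) | 33
      = 0xCC0000 | 0x039000 | 0x000B00 | 0x000021
      = 0xCF9B21
Bytes: (v>>16)&0xFF=CF, (v>>8)&0xFF=9B, v&0xFF=21

Answer: 0xCF9B21 CF 9B 21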